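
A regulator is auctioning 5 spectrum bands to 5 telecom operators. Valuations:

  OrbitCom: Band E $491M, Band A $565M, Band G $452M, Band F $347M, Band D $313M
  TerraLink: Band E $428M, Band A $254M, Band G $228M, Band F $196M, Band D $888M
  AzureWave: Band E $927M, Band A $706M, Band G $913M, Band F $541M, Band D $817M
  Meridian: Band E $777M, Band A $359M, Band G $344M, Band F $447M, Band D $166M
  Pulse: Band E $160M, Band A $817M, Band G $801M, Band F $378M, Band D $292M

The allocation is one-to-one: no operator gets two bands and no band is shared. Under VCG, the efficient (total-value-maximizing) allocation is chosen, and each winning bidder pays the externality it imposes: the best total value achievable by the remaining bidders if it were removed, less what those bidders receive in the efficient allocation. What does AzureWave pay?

AzureWave pays $202M.

Efficient allocation: OrbitCom→Band F ($347M), TerraLink→Band D ($888M), AzureWave→Band G ($913M), Meridian→Band E ($777M), Pulse→Band A ($817M); total welfare W = $3742M.
AzureWave receives Band G at value $913M, so the others get W − 913 = $2829M.
Without AzureWave: best allocation of the remaining 4 bidders over all 5 bands is OrbitCom→Band A ($565M), TerraLink→Band D ($888M), Meridian→Band E ($777M), Pulse→Band G ($801M), total $3031M.
VCG payment = (others' best without AzureWave) − (others' welfare with AzureWave) = 3031 − 2829 = $202M.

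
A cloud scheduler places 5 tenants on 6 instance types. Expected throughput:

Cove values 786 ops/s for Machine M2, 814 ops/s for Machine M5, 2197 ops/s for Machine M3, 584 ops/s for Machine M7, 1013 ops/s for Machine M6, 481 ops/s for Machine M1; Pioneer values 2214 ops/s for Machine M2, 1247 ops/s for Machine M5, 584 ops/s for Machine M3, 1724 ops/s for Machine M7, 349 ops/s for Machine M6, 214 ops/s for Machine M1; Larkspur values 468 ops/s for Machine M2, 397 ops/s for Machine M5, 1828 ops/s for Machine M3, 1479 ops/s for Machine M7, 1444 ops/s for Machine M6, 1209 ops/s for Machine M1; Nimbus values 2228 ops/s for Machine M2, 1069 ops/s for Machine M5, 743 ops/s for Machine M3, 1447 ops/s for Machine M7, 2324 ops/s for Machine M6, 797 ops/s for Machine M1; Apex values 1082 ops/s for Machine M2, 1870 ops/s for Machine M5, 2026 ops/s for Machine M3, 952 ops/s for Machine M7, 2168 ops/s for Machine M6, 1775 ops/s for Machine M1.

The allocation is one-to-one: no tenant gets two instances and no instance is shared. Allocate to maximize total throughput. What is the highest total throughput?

This is a one-to-one assignment (maximum-weight bipartite matching).
Optimal: Cove→Machine M3 (2197 ops/s), Pioneer→Machine M2 (2214 ops/s), Larkspur→Machine M7 (1479 ops/s), Nimbus→Machine M6 (2324 ops/s), Apex→Machine M5 (1870 ops/s) — total 2197+2214+1479+2324+1870 = 10084 ops/s.
No other one-to-one assignment exceeds 10084 ops/s.

Maximum total: 10084 ops/s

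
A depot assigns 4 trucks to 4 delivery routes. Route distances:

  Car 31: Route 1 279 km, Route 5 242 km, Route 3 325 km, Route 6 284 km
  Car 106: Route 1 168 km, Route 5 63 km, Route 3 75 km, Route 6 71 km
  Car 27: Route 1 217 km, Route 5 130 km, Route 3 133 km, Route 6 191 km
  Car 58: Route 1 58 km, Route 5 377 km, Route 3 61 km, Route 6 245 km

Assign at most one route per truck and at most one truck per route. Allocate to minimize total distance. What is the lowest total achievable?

Optimal: Car 31→Route 5 (242 km), Car 106→Route 6 (71 km), Car 27→Route 3 (133 km), Car 58→Route 1 (58 km) — total 242+71+133+58 = 504 km.
Min-entry greedy (repeatedly take the single cheapest remaining cell) gives 538 km, worse by 34.
Next-best assignment: Car 31→Route 6, Car 106→Route 5, Car 27→Route 3, Car 58→Route 1 = 538 km.
No other one-to-one assignment undercuts 504 km.

Min total: 504 km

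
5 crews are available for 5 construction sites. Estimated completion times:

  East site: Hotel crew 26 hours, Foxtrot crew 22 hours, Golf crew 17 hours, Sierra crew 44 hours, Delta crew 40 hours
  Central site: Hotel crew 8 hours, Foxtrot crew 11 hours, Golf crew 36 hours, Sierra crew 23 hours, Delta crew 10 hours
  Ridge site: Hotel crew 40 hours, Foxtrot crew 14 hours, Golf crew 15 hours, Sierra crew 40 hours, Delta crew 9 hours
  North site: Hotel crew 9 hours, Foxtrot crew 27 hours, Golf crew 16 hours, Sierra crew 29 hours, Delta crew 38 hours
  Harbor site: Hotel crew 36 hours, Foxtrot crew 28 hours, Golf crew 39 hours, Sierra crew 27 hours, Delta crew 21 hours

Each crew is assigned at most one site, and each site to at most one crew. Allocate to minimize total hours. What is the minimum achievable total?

Optimal: Hotel crew→North site (9 hours), Foxtrot crew→Central site (11 hours), Golf crew→East site (17 hours), Sierra crew→Harbor site (27 hours), Delta crew→Ridge site (9 hours) — total 9+11+17+27+9 = 73 hours.
Min-entry greedy (repeatedly take the single cheapest remaining cell) gives 82 hours, worse by 9.
Next-best assignment: Hotel crew→North site, Foxtrot crew→Ridge site, Golf crew→East site, Sierra crew→Harbor site, Delta crew→Central site = 77 hours.

Minimum total: 73 hours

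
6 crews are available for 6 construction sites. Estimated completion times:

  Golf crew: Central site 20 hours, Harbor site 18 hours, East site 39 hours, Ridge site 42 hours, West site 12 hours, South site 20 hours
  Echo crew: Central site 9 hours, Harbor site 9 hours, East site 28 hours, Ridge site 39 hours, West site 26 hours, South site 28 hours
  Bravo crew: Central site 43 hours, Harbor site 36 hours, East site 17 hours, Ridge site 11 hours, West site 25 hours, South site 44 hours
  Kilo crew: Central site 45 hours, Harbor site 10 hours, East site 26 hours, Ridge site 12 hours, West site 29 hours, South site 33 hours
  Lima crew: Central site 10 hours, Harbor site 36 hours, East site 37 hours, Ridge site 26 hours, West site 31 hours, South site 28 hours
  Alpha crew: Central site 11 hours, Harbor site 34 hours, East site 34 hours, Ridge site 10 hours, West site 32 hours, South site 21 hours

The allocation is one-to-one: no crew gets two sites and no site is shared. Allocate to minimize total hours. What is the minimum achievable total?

Treat this as an assignment problem: match each crew to one site.
Optimal: Golf crew→West site (12 hours), Echo crew→Harbor site (9 hours), Bravo crew→East site (17 hours), Kilo crew→Ridge site (12 hours), Lima crew→Central site (10 hours), Alpha crew→South site (21 hours) — total 12+9+17+12+10+21 = 81 hours.
Row-greedy (each crew in turn takes its cheapest remaining site) gives 104 hours, worse by 23.

Min total: 81 hours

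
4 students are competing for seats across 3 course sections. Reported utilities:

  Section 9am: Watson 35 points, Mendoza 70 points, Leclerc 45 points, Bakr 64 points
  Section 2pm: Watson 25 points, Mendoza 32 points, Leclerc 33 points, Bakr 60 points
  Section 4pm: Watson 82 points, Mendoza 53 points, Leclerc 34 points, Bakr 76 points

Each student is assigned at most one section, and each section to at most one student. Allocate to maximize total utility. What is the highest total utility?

Max total: 212 points

Optimal: Mendoza→Section 9am (70 points), Bakr→Section 2pm (60 points), Watson→Section 4pm (82 points) — total 70+60+82 = 212 points.
Row-greedy (each student in turn takes its best remaining section) gives 185 points, worse by 27.
Next-best assignment: Leclerc→Section 9am, Bakr→Section 2pm, Watson→Section 4pm = 187 points.
Swapping Bakr↔Watson (Bakr→Section 4pm 76 points, Watson→Section 2pm 25 points) loses 41.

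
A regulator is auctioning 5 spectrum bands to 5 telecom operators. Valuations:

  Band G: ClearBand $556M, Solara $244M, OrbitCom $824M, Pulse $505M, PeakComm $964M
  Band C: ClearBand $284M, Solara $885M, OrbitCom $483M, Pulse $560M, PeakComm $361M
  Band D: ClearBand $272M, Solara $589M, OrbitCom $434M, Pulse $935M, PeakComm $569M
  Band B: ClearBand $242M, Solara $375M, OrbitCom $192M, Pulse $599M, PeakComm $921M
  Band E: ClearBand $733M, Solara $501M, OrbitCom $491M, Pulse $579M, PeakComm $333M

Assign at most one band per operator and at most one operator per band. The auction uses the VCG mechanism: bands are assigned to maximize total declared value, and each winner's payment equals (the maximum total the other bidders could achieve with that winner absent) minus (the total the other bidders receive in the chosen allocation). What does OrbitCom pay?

OrbitCom pays $43M.

Efficient allocation: ClearBand→Band E ($733M), Solara→Band C ($885M), OrbitCom→Band G ($824M), Pulse→Band D ($935M), PeakComm→Band B ($921M); total welfare W = $4298M.
OrbitCom receives Band G at value $824M, so the others get W − 824 = $3474M.
Without OrbitCom: best allocation of the remaining 4 bidders over all 5 bands is ClearBand→Band E ($733M), Solara→Band C ($885M), Pulse→Band D ($935M), PeakComm→Band G ($964M), total $3517M.
VCG payment = (others' best without OrbitCom) − (others' welfare with OrbitCom) = 3517 − 3474 = $43M.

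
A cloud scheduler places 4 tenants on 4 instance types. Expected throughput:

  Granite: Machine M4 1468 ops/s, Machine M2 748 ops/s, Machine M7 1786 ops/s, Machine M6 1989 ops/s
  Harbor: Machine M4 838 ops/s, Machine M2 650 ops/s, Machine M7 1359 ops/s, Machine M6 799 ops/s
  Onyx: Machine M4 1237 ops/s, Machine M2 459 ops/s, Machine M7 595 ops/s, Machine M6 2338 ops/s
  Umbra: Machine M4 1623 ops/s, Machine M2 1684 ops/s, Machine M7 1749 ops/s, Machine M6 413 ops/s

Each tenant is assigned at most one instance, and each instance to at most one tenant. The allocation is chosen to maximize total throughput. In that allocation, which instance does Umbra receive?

Treat this as an assignment problem: match each tenant to one instance.
Optimal: Granite→Machine M4 (1468 ops/s), Harbor→Machine M7 (1359 ops/s), Onyx→Machine M6 (2338 ops/s), Umbra→Machine M2 (1684 ops/s) — total 1468+1359+2338+1684 = 6849 ops/s.
Row-greedy (each tenant in turn takes its best remaining instance) gives 6269 ops/s, worse by 580.
Umbra's own top instance is Machine M7 (1749 ops/s), but forcing Umbra→Machine M7 and reassigning the rest optimally gives only 6205 ops/s — worse by 644.

Umbra receives Machine M2.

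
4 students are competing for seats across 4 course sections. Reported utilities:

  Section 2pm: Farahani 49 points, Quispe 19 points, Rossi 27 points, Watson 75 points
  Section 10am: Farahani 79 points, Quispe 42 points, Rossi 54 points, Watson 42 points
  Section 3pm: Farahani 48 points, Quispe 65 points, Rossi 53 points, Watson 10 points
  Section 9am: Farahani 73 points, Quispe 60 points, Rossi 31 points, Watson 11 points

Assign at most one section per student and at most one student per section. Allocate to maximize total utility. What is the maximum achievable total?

This is the linear assignment problem.
Optimal: Farahani→Section 10am (79 points), Quispe→Section 9am (60 points), Rossi→Section 3pm (53 points), Watson→Section 2pm (75 points) — total 79+60+53+75 = 267 points.
Swapping Watson↔Rossi (Watson→Section 3pm 10 points, Rossi→Section 2pm 27 points) loses 91.

Maximum total: 267 points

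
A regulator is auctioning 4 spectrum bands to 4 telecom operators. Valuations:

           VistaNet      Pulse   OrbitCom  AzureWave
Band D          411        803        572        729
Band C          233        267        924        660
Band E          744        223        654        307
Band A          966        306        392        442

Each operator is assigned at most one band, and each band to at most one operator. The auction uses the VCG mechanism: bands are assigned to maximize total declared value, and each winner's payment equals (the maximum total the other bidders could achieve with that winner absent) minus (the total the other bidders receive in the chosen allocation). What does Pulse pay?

Efficient allocation: VistaNet→Band A ($966M), Pulse→Band D ($803M), OrbitCom→Band E ($654M), AzureWave→Band C ($660M); total welfare W = $3083M.
Pulse receives Band D at value $803M, so the others get W − 803 = $2280M.
Without Pulse: best allocation of the remaining 3 bidders over all 4 bands is VistaNet→Band A ($966M), OrbitCom→Band C ($924M), AzureWave→Band D ($729M), total $2619M.
VCG payment = (others' best without Pulse) − (others' welfare with Pulse) = 2619 − 2280 = $339M.

Pulse pays $339M.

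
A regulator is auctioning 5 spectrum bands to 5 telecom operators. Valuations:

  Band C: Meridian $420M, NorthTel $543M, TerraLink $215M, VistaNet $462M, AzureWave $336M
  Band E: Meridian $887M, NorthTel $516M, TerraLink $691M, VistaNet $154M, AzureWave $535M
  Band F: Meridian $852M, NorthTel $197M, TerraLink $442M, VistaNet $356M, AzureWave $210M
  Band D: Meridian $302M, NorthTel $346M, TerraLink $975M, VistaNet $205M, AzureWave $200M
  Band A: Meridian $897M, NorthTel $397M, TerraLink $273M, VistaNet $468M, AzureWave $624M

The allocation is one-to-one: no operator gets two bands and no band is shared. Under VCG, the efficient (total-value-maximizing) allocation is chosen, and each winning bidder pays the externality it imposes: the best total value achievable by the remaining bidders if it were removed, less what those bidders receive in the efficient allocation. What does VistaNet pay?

Efficient allocation: Meridian→Band F ($852M), NorthTel→Band E ($516M), TerraLink→Band D ($975M), VistaNet→Band C ($462M), AzureWave→Band A ($624M); total welfare W = $3429M.
VistaNet receives Band C at value $462M, so the others get W − 462 = $2967M.
Without VistaNet: best allocation of the remaining 4 bidders over all 5 bands is Meridian→Band E ($887M), NorthTel→Band C ($543M), TerraLink→Band D ($975M), AzureWave→Band A ($624M), total $3029M.
VCG payment = (others' best without VistaNet) − (others' welfare with VistaNet) = 3029 − 2967 = $62M.

VistaNet pays $62M.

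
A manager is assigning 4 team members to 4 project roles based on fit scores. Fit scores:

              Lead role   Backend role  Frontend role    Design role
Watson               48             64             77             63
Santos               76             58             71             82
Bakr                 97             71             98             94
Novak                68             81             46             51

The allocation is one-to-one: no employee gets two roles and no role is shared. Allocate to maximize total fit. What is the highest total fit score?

Maximum total: 337 pts

Optimal: Watson→Frontend role (77 pts), Santos→Design role (82 pts), Bakr→Lead role (97 pts), Novak→Backend role (81 pts) — total 77+82+97+81 = 337 pts.
Max-entry greedy (repeatedly take the single best remaining cell) gives 309 pts, worse by 28.
Next-best assignment: Watson→Frontend role, Santos→Lead role, Bakr→Design role, Novak→Backend role = 328 pts.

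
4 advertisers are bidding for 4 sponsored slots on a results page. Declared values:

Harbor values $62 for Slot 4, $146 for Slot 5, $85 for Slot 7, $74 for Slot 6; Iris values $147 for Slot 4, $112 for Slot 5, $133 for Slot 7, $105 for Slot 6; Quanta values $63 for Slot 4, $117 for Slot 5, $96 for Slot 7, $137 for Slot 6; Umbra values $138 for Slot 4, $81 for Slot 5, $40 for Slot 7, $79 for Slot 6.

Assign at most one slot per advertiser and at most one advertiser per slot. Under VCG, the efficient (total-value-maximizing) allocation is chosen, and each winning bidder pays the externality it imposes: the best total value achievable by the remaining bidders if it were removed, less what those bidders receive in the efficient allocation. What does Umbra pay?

Umbra pays $14.

Efficient allocation: Harbor→Slot 5 ($146), Iris→Slot 7 ($133), Quanta→Slot 6 ($137), Umbra→Slot 4 ($138); total welfare W = $554.
Umbra receives Slot 4 at value $138, so the others get W − 138 = $416.
Without Umbra: best allocation of the remaining 3 bidders over all 4 slots is Harbor→Slot 5 ($146), Iris→Slot 4 ($147), Quanta→Slot 6 ($137), total $430.
VCG payment = (others' best without Umbra) − (others' welfare with Umbra) = 430 − 416 = $14.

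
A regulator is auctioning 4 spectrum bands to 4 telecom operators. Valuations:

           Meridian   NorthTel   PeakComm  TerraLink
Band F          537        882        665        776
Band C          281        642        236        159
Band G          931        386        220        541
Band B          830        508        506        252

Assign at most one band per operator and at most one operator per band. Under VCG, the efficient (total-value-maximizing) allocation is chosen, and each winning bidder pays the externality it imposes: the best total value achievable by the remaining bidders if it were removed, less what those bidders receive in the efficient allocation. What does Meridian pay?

Meridian pays $5M.

Efficient allocation: Meridian→Band G ($931M), NorthTel→Band C ($642M), PeakComm→Band B ($506M), TerraLink→Band F ($776M); total welfare W = $2855M.
Meridian receives Band G at value $931M, so the others get W − 931 = $1924M.
Without Meridian: best allocation of the remaining 3 bidders over all 4 bands is NorthTel→Band F ($882M), PeakComm→Band B ($506M), TerraLink→Band G ($541M), total $1929M.
VCG payment = (others' best without Meridian) − (others' welfare with Meridian) = 1929 − 1924 = $5M.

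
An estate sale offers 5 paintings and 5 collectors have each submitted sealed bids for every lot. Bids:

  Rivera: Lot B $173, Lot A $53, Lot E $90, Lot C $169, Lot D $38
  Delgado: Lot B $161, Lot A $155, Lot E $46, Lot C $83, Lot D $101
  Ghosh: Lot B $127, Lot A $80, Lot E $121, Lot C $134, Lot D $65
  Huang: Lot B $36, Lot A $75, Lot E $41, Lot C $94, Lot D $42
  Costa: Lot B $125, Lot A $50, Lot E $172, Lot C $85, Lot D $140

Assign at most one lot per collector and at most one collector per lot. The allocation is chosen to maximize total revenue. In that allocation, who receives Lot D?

Optimal: Rivera→Lot B ($173), Delgado→Lot A ($155), Ghosh→Lot E ($121), Huang→Lot C ($94), Costa→Lot D ($140) — total 173+155+121+94+140 = $683.
Row-greedy (each collector in turn takes its best remaining lot) gives $676, worse by 7.
Costa's own top lot is Lot E ($172), but forcing Costa→Lot E and reassigning the rest optimally gives only $676 — worse by 7.

Costa receives Lot D.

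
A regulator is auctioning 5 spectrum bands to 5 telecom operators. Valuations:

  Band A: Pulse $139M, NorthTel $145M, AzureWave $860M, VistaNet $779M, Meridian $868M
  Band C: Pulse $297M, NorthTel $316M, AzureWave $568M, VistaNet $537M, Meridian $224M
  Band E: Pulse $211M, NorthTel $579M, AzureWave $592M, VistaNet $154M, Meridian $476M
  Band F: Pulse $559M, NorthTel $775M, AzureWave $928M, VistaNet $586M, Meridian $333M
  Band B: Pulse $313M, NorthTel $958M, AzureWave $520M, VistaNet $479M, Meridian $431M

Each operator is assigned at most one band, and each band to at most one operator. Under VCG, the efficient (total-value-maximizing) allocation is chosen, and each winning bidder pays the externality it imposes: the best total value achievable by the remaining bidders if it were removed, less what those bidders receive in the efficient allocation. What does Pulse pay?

Pulse pays $336M.

Efficient allocation: Pulse→Band F ($559M), NorthTel→Band B ($958M), AzureWave→Band E ($592M), VistaNet→Band C ($537M), Meridian→Band A ($868M); total welfare W = $3514M.
Pulse receives Band F at value $559M, so the others get W − 559 = $2955M.
Without Pulse: best allocation of the remaining 4 bidders over all 5 bands is NorthTel→Band B ($958M), AzureWave→Band F ($928M), VistaNet→Band C ($537M), Meridian→Band A ($868M), total $3291M.
VCG payment = (others' best without Pulse) − (others' welfare with Pulse) = 3291 − 2955 = $336M.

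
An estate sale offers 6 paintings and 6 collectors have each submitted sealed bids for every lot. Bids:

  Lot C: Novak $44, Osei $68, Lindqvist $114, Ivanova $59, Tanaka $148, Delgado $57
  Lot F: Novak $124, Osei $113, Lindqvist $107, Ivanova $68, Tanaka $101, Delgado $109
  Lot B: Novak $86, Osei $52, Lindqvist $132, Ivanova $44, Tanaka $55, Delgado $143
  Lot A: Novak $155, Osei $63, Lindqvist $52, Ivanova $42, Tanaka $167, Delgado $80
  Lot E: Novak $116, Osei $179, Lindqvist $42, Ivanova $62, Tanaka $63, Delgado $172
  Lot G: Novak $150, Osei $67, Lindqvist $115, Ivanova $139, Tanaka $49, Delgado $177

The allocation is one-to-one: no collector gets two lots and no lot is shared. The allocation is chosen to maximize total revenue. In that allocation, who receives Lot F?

Optimal: Novak→Lot A ($155), Osei→Lot E ($179), Lindqvist→Lot F ($107), Ivanova→Lot G ($139), Tanaka→Lot C ($148), Delgado→Lot B ($143) — total 155+179+107+139+148+143 = $871.
Column-greedy (each lot in turn goes to its best remaining collector) gives $655, worse by 216.
Lindqvist's own top lot is Lot B ($132), but forcing Lindqvist→Lot B and reassigning the rest optimally gives only $862 — worse by 9.

Lindqvist receives Lot F.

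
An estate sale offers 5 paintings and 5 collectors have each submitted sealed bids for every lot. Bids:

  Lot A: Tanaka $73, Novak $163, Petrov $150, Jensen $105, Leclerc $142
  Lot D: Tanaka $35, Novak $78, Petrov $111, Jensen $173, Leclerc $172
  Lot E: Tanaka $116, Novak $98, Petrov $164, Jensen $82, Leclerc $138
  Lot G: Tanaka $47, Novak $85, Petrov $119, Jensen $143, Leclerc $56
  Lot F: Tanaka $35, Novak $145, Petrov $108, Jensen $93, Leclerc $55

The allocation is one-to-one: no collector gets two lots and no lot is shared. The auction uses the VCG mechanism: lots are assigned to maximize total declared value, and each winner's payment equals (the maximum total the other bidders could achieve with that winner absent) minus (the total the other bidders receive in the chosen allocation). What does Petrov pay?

Petrov pays $18.

Efficient allocation: Tanaka→Lot E ($116), Novak→Lot F ($145), Petrov→Lot A ($150), Jensen→Lot G ($143), Leclerc→Lot D ($172); total welfare W = $726.
Petrov receives Lot A at value $150, so the others get W − 150 = $576.
Without Petrov: best allocation of the remaining 4 bidders over all 5 lots is Tanaka→Lot E ($116), Novak→Lot A ($163), Jensen→Lot G ($143), Leclerc→Lot D ($172), total $594.
VCG payment = (others' best without Petrov) − (others' welfare with Petrov) = 594 − 576 = $18.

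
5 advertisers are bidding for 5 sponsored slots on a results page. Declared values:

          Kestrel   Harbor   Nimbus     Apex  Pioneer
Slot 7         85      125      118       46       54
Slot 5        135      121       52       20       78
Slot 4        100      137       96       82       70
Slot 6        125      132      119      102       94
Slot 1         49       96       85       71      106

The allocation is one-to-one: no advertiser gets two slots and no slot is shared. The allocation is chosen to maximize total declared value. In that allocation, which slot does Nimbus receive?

Optimal: Kestrel→Slot 5 ($135), Harbor→Slot 4 ($137), Nimbus→Slot 7 ($118), Apex→Slot 6 ($102), Pioneer→Slot 1 ($106) — total 135+137+118+102+106 = $598.
Row-greedy (each advertiser in turn takes its best remaining slot) gives $516, worse by 82.
No other one-to-one assignment exceeds $598.
Nimbus's own top slot is Slot 6 ($119), but forcing Nimbus→Slot 6 and reassigning the rest optimally gives only $567 — worse by 31.

Nimbus receives Slot 7.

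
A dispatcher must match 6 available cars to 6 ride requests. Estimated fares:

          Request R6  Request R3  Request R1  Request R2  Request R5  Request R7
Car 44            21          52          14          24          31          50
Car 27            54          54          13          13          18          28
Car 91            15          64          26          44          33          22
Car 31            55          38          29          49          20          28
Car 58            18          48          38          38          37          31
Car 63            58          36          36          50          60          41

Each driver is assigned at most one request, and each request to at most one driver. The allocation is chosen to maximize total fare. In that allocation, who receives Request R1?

Optimal: Car 44→Request R7 ($50), Car 27→Request R6 ($54), Car 91→Request R3 ($64), Car 31→Request R2 ($49), Car 58→Request R1 ($38), Car 63→Request R5 ($60) — total 50+54+64+49+38+60 = $315.
Next-best assignment: Car 44→Request R7, Car 27→Request R3, Car 91→Request R2, Car 31→Request R6, Car 58→Request R1, Car 63→Request R5 = $301.
Car 58's own top request is Request R3 ($48), but forcing Car 58→Request R3 and reassigning the rest optimally gives only $287 — worse by 28.

Car 58 receives Request R1.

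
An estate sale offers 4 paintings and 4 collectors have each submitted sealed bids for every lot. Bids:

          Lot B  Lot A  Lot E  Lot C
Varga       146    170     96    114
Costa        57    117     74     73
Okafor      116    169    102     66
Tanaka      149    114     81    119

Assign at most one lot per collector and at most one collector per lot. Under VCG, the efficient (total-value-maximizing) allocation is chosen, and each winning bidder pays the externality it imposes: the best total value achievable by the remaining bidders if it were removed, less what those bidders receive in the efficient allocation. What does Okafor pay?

Okafor pays $54.

Efficient allocation: Varga→Lot B ($146), Costa→Lot E ($74), Okafor→Lot A ($169), Tanaka→Lot C ($119); total welfare W = $508.
Okafor receives Lot A at value $169, so the others get W − 169 = $339.
Without Okafor: best allocation of the remaining 3 bidders over all 4 lots is Varga→Lot A ($170), Costa→Lot E ($74), Tanaka→Lot B ($149), total $393.
VCG payment = (others' best without Okafor) − (others' welfare with Okafor) = 393 − 339 = $54.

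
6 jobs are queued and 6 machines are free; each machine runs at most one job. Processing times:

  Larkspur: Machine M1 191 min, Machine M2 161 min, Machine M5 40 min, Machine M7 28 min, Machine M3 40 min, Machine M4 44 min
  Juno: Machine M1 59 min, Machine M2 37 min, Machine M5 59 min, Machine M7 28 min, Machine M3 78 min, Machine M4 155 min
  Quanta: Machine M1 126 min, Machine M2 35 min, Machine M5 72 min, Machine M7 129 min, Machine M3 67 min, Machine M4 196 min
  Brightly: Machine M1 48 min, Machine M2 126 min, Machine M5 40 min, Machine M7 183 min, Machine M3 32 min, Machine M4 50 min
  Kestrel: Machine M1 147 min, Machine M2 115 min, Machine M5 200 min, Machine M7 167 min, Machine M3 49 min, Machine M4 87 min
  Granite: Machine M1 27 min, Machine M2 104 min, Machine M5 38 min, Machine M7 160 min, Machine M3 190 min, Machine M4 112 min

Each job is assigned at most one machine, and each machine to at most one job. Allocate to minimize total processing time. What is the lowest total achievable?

Min total: 223 min

This is a one-to-one assignment (minimum-cost bipartite matching).
Optimal: Larkspur→Machine M4 (44 min), Juno→Machine M7 (28 min), Quanta→Machine M2 (35 min), Brightly→Machine M5 (40 min), Kestrel→Machine M3 (49 min), Granite→Machine M1 (27 min) — total 44+28+35+40+49+27 = 223 min.
Next-best assignment: Larkspur→Machine M5, Juno→Machine M7, Quanta→Machine M2, Brightly→Machine M4, Kestrel→Machine M3, Granite→Machine M1 = 229 min.
Swapping Larkspur↔Quanta (Larkspur→Machine M2 161 min, Quanta→Machine M4 196 min) adds 278.
Every other assignment is strictly worse.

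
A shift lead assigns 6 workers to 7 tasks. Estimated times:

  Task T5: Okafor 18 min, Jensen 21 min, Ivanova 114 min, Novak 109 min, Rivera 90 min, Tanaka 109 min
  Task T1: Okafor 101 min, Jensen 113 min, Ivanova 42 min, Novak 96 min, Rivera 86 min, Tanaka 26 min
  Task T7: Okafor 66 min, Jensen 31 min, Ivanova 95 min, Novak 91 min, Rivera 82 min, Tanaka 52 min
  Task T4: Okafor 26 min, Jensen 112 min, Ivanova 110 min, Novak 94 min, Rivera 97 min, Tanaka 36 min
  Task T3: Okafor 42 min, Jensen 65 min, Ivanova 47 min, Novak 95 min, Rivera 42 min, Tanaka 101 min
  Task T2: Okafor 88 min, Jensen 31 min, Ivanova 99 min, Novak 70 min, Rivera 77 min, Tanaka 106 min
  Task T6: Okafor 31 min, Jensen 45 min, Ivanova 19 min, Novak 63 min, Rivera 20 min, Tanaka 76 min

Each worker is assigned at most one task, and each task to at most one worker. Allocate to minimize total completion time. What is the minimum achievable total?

Optimal: Okafor→Task T4 (26 min), Jensen→Task T5 (21 min), Ivanova→Task T6 (19 min), Novak→Task T2 (70 min), Rivera→Task T3 (42 min), Tanaka→Task T1 (26 min) — total 26+21+19+70+42+26 = 204 min.
Column-greedy (each task in turn goes to its cheapest remaining worker) gives 310 min, worse by 106.

Min total: 204 min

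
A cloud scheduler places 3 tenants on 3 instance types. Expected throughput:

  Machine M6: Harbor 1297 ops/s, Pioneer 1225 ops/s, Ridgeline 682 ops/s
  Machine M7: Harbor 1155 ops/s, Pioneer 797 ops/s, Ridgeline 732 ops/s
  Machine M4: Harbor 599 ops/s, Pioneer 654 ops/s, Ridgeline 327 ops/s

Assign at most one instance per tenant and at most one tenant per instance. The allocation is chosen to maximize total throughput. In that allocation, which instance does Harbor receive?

Optimal: Harbor→Machine M7 (1155 ops/s), Pioneer→Machine M6 (1225 ops/s), Ridgeline→Machine M4 (327 ops/s) — total 1155+1225+327 = 2707 ops/s.
Row-greedy (each tenant in turn takes its best remaining instance) gives 2421 ops/s, worse by 286.
Next-best assignment: Harbor→Machine M6, Pioneer→Machine M4, Ridgeline→Machine M7 = 2683 ops/s.
No other one-to-one assignment exceeds 2707 ops/s.
Harbor's own top instance is Machine M6 (1297 ops/s), but forcing Harbor→Machine M6 and reassigning the rest optimally gives only 2683 ops/s — worse by 24.

Harbor receives Machine M7.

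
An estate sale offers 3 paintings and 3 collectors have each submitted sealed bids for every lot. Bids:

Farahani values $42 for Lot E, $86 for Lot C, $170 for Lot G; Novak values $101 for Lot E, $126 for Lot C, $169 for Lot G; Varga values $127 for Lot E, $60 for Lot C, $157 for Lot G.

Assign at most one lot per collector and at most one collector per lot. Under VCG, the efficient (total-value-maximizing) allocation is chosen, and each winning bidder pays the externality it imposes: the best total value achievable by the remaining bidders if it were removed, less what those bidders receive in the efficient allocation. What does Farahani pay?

Efficient allocation: Farahani→Lot G ($170), Novak→Lot C ($126), Varga→Lot E ($127); total welfare W = $423.
Farahani receives Lot G at value $170, so the others get W − 170 = $253.
Without Farahani: best allocation of the remaining 2 bidders over all 3 lots is Novak→Lot G ($169), Varga→Lot E ($127), total $296.
VCG payment = (others' best without Farahani) − (others' welfare with Farahani) = 296 − 253 = $43.

Farahani pays $43.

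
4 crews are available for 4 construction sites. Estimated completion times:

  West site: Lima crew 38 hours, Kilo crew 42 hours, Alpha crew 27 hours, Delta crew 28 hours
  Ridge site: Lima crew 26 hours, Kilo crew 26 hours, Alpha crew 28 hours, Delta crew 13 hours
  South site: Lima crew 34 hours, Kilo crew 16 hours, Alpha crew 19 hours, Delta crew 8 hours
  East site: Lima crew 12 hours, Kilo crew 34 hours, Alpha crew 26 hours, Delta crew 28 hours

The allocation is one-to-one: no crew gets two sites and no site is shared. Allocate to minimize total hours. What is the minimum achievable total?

Optimal: Lima crew→East site (12 hours), Kilo crew→South site (16 hours), Alpha crew→West site (27 hours), Delta crew→Ridge site (13 hours) — total 12+16+27+13 = 68 hours.
Min-entry greedy (repeatedly take the single cheapest remaining cell) gives 73 hours, worse by 5.
Swapping Kilo crew↔Alpha crew (Kilo crew→West site 42 hours, Alpha crew→South site 19 hours) adds 18.

Min total: 68 hours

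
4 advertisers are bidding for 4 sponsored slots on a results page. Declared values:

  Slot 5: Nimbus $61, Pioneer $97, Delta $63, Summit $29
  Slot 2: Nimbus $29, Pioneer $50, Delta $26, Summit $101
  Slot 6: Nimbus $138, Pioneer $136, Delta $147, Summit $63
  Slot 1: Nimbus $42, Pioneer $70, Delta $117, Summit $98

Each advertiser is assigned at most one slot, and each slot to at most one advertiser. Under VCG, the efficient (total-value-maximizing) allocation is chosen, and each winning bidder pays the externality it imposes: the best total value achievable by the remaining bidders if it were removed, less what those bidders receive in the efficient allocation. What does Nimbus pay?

Nimbus pays $39.

Efficient allocation: Nimbus→Slot 6 ($138), Pioneer→Slot 5 ($97), Delta→Slot 1 ($117), Summit→Slot 2 ($101); total welfare W = $453.
Nimbus receives Slot 6 at value $138, so the others get W − 138 = $315.
Without Nimbus: best allocation of the remaining 3 bidders over all 4 slots is Pioneer→Slot 6 ($136), Delta→Slot 1 ($117), Summit→Slot 2 ($101), total $354.
VCG payment = (others' best without Nimbus) − (others' welfare with Nimbus) = 354 − 315 = $39.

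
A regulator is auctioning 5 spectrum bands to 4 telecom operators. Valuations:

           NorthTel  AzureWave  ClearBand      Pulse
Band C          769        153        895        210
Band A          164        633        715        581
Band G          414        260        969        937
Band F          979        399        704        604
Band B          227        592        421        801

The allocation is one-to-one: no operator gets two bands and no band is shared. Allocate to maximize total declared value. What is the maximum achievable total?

This is a one-to-one assignment (maximum-weight bipartite matching).
Optimal: NorthTel→Band F ($979M), AzureWave→Band A ($633M), ClearBand→Band C ($895M), Pulse→Band G ($937M) — total 979+633+895+937 = $3444M.

Max total: $3444M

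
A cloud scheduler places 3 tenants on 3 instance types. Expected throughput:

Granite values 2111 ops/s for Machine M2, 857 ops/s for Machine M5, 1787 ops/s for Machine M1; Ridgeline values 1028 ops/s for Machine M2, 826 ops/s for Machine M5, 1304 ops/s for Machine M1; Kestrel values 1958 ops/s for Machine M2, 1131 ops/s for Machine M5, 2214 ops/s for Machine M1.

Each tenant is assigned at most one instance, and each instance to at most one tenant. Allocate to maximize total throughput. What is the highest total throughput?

Maximum total: 5151 ops/s

Treat this as an assignment problem: match each tenant to one instance.
Optimal: Granite→Machine M2 (2111 ops/s), Ridgeline→Machine M5 (826 ops/s), Kestrel→Machine M1 (2214 ops/s) — total 2111+826+2214 = 5151 ops/s.
Column-greedy (each instance in turn goes to its best remaining tenant) gives 4546 ops/s, worse by 605.
Next-best assignment: Granite→Machine M1, Ridgeline→Machine M5, Kestrel→Machine M2 = 4571 ops/s.
Every other assignment is strictly worse.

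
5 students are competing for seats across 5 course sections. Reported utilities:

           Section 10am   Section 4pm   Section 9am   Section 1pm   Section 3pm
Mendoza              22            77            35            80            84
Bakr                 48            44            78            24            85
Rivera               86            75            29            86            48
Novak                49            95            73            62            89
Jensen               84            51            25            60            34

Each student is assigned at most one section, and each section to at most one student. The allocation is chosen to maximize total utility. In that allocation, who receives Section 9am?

This is the linear assignment problem.
Optimal: Mendoza→Section 3pm (84 points), Bakr→Section 9am (78 points), Rivera→Section 1pm (86 points), Novak→Section 4pm (95 points), Jensen→Section 10am (84 points) — total 84+78+86+95+84 = 427 points.
Max-entry greedy (repeatedly take the single best remaining cell) gives 371 points, worse by 56.
Next-best assignment: Mendoza→Section 4pm, Bakr→Section 9am, Rivera→Section 1pm, Novak→Section 3pm, Jensen→Section 10am = 414 points.
Every other assignment is strictly worse.
Bakr's own top section is Section 3pm (85 points), but forcing Bakr→Section 3pm and reassigning the rest optimally gives only 405 points — worse by 22.

Bakr receives Section 9am.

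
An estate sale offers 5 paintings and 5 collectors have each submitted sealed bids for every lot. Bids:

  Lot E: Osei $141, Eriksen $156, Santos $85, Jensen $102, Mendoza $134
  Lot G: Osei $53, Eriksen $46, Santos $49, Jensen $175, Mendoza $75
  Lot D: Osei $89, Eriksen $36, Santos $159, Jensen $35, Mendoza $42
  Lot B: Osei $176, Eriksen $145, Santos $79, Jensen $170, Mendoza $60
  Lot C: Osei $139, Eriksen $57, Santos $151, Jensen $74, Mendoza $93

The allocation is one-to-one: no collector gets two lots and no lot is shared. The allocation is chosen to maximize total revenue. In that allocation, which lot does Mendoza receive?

Optimal: Osei→Lot B ($176), Eriksen→Lot E ($156), Santos→Lot D ($159), Jensen→Lot G ($175), Mendoza→Lot C ($93) — total 176+156+159+175+93 = $759.
Next-best assignment: Osei→Lot C, Eriksen→Lot B, Santos→Lot D, Jensen→Lot G, Mendoza→Lot E = $752.
No other one-to-one assignment exceeds $759.
Mendoza's own top lot is Lot E ($134), but forcing Mendoza→Lot E and reassigning the rest optimally gives only $752 — worse by 7.

Mendoza receives Lot C.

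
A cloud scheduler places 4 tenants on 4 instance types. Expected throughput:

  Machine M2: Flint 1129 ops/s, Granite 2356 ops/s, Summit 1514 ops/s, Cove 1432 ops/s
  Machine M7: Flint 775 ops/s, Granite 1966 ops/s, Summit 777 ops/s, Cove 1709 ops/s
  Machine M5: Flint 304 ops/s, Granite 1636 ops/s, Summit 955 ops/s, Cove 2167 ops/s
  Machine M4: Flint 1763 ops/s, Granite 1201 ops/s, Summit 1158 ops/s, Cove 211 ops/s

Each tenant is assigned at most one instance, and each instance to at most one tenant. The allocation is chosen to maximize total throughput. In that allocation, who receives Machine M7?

Granite receives Machine M7.

This is a one-to-one assignment (maximum-weight bipartite matching).
Optimal: Flint→Machine M4 (1763 ops/s), Granite→Machine M7 (1966 ops/s), Summit→Machine M2 (1514 ops/s), Cove→Machine M5 (2167 ops/s) — total 1763+1966+1514+2167 = 7410 ops/s.
Column-greedy (each instance in turn goes to its best remaining tenant) gives 6783 ops/s, worse by 627.
Next-best assignment: Flint→Machine M4, Granite→Machine M2, Summit→Machine M7, Cove→Machine M5 = 7063 ops/s.
Every other assignment is strictly worse.
Granite's own top instance is Machine M2 (2356 ops/s), but forcing Granite→Machine M2 and reassigning the rest optimally gives only 7063 ops/s — worse by 347.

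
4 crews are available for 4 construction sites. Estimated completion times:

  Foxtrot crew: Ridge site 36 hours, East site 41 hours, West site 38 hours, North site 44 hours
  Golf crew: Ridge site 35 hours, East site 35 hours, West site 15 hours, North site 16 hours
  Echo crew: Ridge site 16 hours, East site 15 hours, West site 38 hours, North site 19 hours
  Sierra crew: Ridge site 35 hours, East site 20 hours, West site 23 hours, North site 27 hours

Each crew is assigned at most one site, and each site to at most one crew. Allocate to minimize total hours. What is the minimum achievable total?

Minimum total: 90 hours

This is a one-to-one assignment (minimum-cost bipartite matching).
Optimal: Foxtrot crew→Ridge site (36 hours), Golf crew→West site (15 hours), Echo crew→North site (19 hours), Sierra crew→East site (20 hours) — total 36+15+19+20 = 90 hours.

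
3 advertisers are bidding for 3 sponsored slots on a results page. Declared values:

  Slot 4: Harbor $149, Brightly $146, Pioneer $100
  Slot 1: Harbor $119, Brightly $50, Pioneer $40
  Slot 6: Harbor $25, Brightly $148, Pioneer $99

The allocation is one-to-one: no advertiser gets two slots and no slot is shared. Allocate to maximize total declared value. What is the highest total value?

Optimal: Harbor→Slot 1 ($119), Brightly→Slot 6 ($148), Pioneer→Slot 4 ($100) — total 119+148+100 = $367.
Column-greedy (each slot in turn goes to its best remaining advertiser) gives $298, worse by 69.
Next-best assignment: Harbor→Slot 1, Brightly→Slot 4, Pioneer→Slot 6 = $364.

Maximum total: $367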